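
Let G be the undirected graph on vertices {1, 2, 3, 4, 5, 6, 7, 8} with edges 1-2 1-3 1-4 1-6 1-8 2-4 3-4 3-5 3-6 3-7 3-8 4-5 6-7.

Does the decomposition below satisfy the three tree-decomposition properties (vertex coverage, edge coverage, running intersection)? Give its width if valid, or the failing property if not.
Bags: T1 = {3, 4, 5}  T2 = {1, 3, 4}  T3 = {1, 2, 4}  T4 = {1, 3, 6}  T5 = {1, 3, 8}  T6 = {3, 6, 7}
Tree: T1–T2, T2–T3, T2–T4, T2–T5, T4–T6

Checking the three conditions: (i) the bags cover all of {1, 2, 3, 4, 5, 6, 7, 8}; (ii) for each edge, some bag contains both endpoints; (iii) the bags containing any fixed vertex form a subtree. All hold, so the decomposition is valid with width 3 − 1 = 2.

Yes; width 2.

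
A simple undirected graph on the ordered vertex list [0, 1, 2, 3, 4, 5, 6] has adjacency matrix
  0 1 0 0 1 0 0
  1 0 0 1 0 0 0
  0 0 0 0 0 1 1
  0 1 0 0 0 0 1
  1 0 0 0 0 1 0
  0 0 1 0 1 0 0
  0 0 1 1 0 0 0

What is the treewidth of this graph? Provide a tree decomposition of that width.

Every bag has size at most 3, so the width is 3 − 1 = 2 and tw(G) ≤ 2. Since 0–4–5–2–6–3–1–0 is a cycle in G, G is not acyclic. Forests are exactly the graphs of treewidth ≤ 1, so tw(G) ≥ 2. Combining the bounds, tw(G) = 2.

Treewidth 2.
Bags: B1 = {0, 4, 5}  B2 = {0, 2, 5}  B3 = {0, 2, 6}  B4 = {0, 3, 6}  B5 = {0, 1, 3}
Tree: B1–B2, B2–B3, B3–B4, B4–B5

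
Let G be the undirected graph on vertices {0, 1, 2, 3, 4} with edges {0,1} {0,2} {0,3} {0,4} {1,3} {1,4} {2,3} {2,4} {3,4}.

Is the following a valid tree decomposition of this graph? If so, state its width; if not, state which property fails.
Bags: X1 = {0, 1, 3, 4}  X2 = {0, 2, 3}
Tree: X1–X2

A tree decomposition must satisfy three properties: every vertex lies in some bag; for every edge, both endpoints lie together in some bag; and for every vertex, the bags containing it form a connected subtree. Here edge (4,2) lies in no bag, so the decomposition is invalid.

No — edge (4,2) lies in no bag.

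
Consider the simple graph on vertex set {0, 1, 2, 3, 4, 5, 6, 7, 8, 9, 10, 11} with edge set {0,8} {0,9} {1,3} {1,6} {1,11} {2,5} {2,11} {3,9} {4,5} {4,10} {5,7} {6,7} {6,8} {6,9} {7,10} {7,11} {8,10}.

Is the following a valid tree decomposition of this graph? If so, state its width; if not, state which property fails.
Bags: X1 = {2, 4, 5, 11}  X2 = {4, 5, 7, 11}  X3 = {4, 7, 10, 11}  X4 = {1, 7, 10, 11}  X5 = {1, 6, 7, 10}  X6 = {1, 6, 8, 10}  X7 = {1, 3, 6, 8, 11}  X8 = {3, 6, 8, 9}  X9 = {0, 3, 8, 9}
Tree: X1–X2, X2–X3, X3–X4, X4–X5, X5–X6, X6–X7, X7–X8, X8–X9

No — bags containing vertex 11 are not connected in the tree.

A tree decomposition must satisfy three properties: every vertex lies in some bag; for every edge, both endpoints lie together in some bag; and for every vertex, the bags containing it form a connected subtree. Here bags containing vertex 11 are not connected in the tree, so the decomposition is invalid.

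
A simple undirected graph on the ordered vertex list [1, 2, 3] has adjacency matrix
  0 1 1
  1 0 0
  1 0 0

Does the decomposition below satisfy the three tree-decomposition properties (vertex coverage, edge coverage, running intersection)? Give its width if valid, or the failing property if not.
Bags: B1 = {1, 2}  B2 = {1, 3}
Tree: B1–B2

Yes; width 1.

Vertex coverage: the bags together contain {1, 2, 3}, the full vertex set. Edge coverage: each edge of G has both endpoints in at least one bag. Running intersection: for every vertex, the bags containing it form a connected subtree. All three properties hold, so this is a valid tree decomposition of width max|bag| − 1 = 1, and hence tw(G) ≤ 1.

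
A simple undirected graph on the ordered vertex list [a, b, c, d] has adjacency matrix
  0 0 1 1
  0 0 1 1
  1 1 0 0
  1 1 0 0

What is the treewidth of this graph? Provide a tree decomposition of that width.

Treewidth 2.
One optimal decomposition is:
Bags: B1 = {b, c, d}  B2 = {a, c, d}
Tree: B1–B2

Each bag holds 3 vertices, so the decomposition has width 2, which upper-bounds the treewidth. For the lower bound, G contains the cycle c–b–d–a–c, so G is not a forest; only forests have treewidth ≤ 1, hence tw(G) ≥ 2. Hence tw(G) = 2 exactly.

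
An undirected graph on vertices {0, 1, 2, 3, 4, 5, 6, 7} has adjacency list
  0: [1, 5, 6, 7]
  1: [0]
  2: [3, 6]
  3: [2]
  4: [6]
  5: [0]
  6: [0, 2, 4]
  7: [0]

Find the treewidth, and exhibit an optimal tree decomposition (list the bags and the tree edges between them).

Treewidth 1.
Bags: B1 = {0, 6}  B2 = {4, 6}  B3 = {2, 6}  B4 = {0, 7}  B5 = {2, 3}  B6 = {0, 5}  B7 = {0, 1}
Tree: B1–B2, B2–B3, B1–B4, B3–B5, B1–B6, B1–B7

The largest bag has 2 vertices, giving width 1; this decomposition certifies tw(G) ≤ 1. Any graph with an edge has treewidth ≥ 1, and G has the edge 6–0. Therefore the treewidth is 1.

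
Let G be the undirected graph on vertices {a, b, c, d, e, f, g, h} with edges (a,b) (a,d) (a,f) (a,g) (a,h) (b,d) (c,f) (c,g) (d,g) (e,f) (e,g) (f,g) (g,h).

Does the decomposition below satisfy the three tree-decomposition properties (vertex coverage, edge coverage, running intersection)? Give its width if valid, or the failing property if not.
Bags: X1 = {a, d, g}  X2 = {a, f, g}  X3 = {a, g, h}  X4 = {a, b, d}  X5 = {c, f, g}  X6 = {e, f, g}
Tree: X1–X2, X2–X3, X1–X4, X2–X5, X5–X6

Checking the three conditions: (i) the bags cover all of {a, b, c, d, e, f, g, h}; (ii) for each edge, some bag contains both endpoints; (iii) the bags containing any fixed vertex form a subtree. All hold, so the decomposition is valid with width 3 − 1 = 2.

Yes; width 2.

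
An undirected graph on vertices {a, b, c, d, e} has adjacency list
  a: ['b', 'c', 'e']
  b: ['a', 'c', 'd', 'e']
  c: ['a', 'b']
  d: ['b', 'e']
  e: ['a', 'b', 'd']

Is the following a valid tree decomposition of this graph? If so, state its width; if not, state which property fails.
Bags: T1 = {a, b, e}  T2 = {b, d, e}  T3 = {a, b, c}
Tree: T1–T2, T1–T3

Yes; width 2.

Checking the three conditions: (i) the bags cover all of {a, b, c, d, e}; (ii) for each edge, some bag contains both endpoints; (iii) the bags containing any fixed vertex form a subtree. All hold, so the decomposition is valid with width 3 − 1 = 2.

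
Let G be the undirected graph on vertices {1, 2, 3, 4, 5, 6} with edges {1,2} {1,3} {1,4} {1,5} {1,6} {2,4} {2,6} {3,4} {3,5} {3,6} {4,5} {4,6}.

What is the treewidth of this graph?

3

A width-3 tree decomposition is:
Bags: B1 = {1, 2, 4, 6}  B2 = {1, 3, 4, 6}  B3 = {1, 3, 4, 5}
Tree: B1–B2, B2–B3
The largest bag has 4 vertices, giving width 3; this decomposition certifies tw(G) ≤ 3. Conversely, {1, 2, 4, 6} is a clique of size 4, and the vertices of any clique must share a bag in every tree decomposition; so some bag has ≥ 4 vertices and tw(G) ≥ 3. The upper and lower bounds meet at 3, so that is the treewidth.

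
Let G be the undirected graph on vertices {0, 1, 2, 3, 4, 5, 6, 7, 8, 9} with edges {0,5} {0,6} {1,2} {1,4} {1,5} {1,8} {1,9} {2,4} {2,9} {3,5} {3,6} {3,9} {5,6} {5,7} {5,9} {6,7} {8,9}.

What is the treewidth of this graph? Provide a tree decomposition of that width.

Every bag has size at most 3, so the width is 3 − 1 = 2 and tw(G) ≤ 2. Conversely, {1, 8, 9} is a clique of size 3, and the vertices of any clique must share a bag in every tree decomposition; so some bag has ≥ 3 vertices and tw(G) ≥ 2. Combining the bounds, tw(G) = 2.

Treewidth 2.
One such decomposition:
Bags: B1 = {1, 5, 9}  B2 = {3, 5, 9}  B3 = {1, 8, 9}  B4 = {3, 5, 6}  B5 = {1, 2, 9}  B6 = {5, 6, 7}  B7 = {0, 5, 6}  B8 = {1, 2, 4}
Tree: B1–B2, B1–B3, B2–B4, B1–B5, B4–B6, B6–B7, B5–B8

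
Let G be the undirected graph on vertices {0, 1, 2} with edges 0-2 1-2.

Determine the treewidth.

1

A width-1 tree decomposition is:
Bags: B1 = {1, 2}  B2 = {0, 2}
Tree: B1–B2
The largest bag has 2 vertices, giving width 1; this decomposition certifies tw(G) ≤ 1. G has an edge, so its treewidth is at least 1. Combining the bounds, tw(G) = 1.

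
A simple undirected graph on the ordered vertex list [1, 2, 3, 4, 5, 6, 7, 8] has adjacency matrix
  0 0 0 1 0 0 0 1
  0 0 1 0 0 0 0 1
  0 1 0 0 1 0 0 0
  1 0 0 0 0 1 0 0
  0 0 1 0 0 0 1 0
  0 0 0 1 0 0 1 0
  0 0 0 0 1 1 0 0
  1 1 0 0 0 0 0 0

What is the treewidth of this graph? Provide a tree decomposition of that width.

The largest bag has 3 vertices, giving width 2; this decomposition certifies tw(G) ≤ 2. Since 2–3–5–7–6–4–1–8–2 is a cycle in G, G is not acyclic. Forests are exactly the graphs of treewidth ≤ 1, so tw(G) ≥ 2. Combining the bounds, tw(G) = 2.

Treewidth 2.
One such decomposition:
Bags: B1 = {2, 3, 5}  B2 = {2, 5, 7}  B3 = {2, 6, 7}  B4 = {2, 4, 6}  B5 = {1, 2, 4}  B6 = {1, 2, 8}
Tree: B1–B2, B2–B3, B3–B4, B4–B5, B5–B6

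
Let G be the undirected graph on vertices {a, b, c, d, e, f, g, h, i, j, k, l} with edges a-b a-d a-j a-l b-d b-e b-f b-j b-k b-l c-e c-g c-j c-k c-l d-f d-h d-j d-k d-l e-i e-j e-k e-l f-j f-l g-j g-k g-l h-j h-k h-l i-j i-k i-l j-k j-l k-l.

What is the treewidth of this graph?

4

A width-4 tree decomposition is:
Bags: B1 = {c, e, j, k, l}  B2 = {b, e, j, k, l}  B3 = {b, d, j, k, l}  B4 = {e, i, j, k, l}  B5 = {c, g, j, k, l}  B6 = {a, b, d, j, l}  B7 = {b, d, f, j, l}  B8 = {d, h, j, k, l}
Tree: B1–B2, B2–B3, B2–B4, B1–B5, B3–B6, B3–B7, B3–B8
Every bag has size at most 5, so the width is 5 − 1 = 4 and tw(G) ≤ 4. Conversely, {a, b, d, j, l} is a clique of size 5, and the vertices of any clique must share a bag in every tree decomposition; so some bag has ≥ 5 vertices and tw(G) ≥ 4. Hence tw(G) = 4 exactly.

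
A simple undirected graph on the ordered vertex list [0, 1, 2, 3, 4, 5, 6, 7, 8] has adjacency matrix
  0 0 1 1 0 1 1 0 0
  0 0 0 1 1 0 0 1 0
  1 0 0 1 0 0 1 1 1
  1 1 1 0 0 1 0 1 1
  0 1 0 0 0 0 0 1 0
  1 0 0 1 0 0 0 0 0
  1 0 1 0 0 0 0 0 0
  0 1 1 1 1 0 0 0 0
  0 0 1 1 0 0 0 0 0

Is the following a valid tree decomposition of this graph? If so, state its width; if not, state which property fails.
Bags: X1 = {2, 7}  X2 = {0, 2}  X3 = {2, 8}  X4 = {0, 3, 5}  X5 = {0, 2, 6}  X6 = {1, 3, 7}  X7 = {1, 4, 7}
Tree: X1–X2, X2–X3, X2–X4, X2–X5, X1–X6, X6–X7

No — edge (3,2) lies in no bag.

A tree decomposition must satisfy three properties: every vertex lies in some bag; for every edge, both endpoints lie together in some bag; and for every vertex, the bags containing it form a connected subtree. Here edge (3,2) lies in no bag, so the decomposition is invalid.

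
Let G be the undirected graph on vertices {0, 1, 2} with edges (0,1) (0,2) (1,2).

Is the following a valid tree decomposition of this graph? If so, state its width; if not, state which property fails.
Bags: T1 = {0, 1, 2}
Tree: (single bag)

Yes; width 2.

Vertex coverage: the bags together contain {0, 1, 2}, the full vertex set. Edge coverage: each edge of G has both endpoints in at least one bag. Running intersection: for every vertex, the bags containing it form a connected subtree. All three properties hold, so this is a valid tree decomposition of width max|bag| − 1 = 2, and hence tw(G) ≤ 2.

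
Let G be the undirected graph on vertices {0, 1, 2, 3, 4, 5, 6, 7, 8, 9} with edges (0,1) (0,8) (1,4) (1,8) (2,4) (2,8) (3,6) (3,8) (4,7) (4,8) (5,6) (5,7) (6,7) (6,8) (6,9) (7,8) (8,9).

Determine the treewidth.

2

A width-2 tree decomposition is:
Bags: B1 = {6, 7, 8}  B2 = {4, 7, 8}  B3 = {6, 8, 9}  B4 = {2, 4, 8}  B5 = {1, 4, 8}  B6 = {0, 1, 8}  B7 = {3, 6, 8}  B8 = {5, 6, 7}
Tree: B1–B2, B1–B3, B2–B4, B2–B5, B5–B6, B3–B7, B1–B8
Every bag has size at most 3, so the width is 3 − 1 = 2 and tw(G) ≤ 2. Conversely, {0, 1, 8} is a clique of size 3, and the vertices of any clique must share a bag in every tree decomposition; so some bag has ≥ 3 vertices and tw(G) ≥ 2. Combining the bounds, tw(G) = 2.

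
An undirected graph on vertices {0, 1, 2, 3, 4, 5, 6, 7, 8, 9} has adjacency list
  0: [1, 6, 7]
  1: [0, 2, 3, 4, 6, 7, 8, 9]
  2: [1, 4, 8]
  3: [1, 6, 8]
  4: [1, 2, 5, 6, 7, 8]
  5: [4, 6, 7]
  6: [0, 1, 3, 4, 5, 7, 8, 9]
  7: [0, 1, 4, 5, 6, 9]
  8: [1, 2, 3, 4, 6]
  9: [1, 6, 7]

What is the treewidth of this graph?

A width-3 tree decomposition is:
Bags: B1 = {0, 1, 6, 7}  B2 = {1, 6, 7, 9}  B3 = {1, 4, 6, 7}  B4 = {1, 4, 6, 8}  B5 = {1, 3, 6, 8}  B6 = {4, 5, 6, 7}  B7 = {1, 2, 4, 8}
Tree: B1–B2, B1–B3, B3–B4, B4–B5, B3–B6, B4–B7
Each bag holds 4 vertices, so the decomposition has width 3, which upper-bounds the treewidth. On the other hand G contains the 4-clique {1, 2, 4, 8}. A clique must lie in a single bag of any decomposition, so no decomposition can have width below 3. Combining the bounds, tw(G) = 3.

3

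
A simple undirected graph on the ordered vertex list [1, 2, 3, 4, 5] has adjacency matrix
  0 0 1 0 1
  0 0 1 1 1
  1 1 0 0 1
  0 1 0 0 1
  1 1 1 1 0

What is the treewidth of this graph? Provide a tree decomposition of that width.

Treewidth 2.
Bags: B1 = {2, 4, 5}  B2 = {2, 3, 5}  B3 = {1, 3, 5}
Tree: B1–B2, B2–B3

The largest bag has 3 vertices, giving width 2; this decomposition certifies tw(G) ≤ 2. On the other hand G contains the 3-clique {1, 3, 5}. A clique must lie in a single bag of any decomposition, so no decomposition can have width below 2. Hence tw(G) = 2 exactly.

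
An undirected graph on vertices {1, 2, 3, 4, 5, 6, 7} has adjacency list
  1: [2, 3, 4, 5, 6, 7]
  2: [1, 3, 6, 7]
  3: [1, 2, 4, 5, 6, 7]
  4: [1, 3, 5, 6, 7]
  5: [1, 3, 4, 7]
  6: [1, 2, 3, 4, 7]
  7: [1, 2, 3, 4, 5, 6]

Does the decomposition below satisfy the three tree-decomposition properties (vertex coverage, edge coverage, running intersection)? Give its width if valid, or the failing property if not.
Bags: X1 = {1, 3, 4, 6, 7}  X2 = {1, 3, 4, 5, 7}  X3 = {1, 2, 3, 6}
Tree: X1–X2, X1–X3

A tree decomposition must satisfy three properties: every vertex lies in some bag; for every edge, both endpoints lie together in some bag; and for every vertex, the bags containing it form a connected subtree. Here edge (7,2) lies in no bag, so the decomposition is invalid.

No — edge (7,2) lies in no bag.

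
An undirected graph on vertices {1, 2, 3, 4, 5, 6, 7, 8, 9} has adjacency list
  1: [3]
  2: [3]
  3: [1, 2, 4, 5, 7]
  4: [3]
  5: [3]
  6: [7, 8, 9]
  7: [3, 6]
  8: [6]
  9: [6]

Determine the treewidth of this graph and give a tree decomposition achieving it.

Treewidth 1.
Bags: B1 = {3, 5}  B2 = {3, 7}  B3 = {1, 3}  B4 = {6, 7}  B5 = {3, 4}  B6 = {6, 9}  B7 = {6, 8}  B8 = {2, 3}
Tree: B1–B2, B1–B3, B2–B4, B2–B5, B4–B6, B4–B7, B2–B8

Every bag has size at most 2, so the width is 2 − 1 = 1 and tw(G) ≤ 1. G has an edge, so its treewidth is at least 1. Hence tw(G) = 1 exactly.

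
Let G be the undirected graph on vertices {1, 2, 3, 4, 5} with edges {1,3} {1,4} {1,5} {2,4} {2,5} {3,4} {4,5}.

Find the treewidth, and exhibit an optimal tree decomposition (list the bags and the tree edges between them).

The largest bag has 3 vertices, giving width 2; this decomposition certifies tw(G) ≤ 2. For the lower bound, the 3 vertices {1, 3, 4} are pairwise adjacent, and any tree decomposition puts a clique entirely inside one bag — forcing width ≥ 2. The upper and lower bounds meet at 2, so that is the treewidth.

Treewidth 2.
One such decomposition:
Bags: B1 = {2, 4, 5}  B2 = {1, 4, 5}  B3 = {1, 3, 4}
Tree: B1–B2, B2–B3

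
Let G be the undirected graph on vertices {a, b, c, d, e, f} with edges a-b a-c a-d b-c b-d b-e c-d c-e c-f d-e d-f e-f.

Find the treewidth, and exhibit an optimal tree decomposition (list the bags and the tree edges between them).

Each bag holds 4 vertices, so the decomposition has width 3, which upper-bounds the treewidth. On the other hand G contains the 4-clique {c, d, e, f}. A clique must lie in a single bag of any decomposition, so no decomposition can have width below 3. Therefore the treewidth is 3.

Treewidth 3.
One such decomposition:
Bags: B1 = {b, c, d, e}  B2 = {a, b, c, d}  B3 = {c, d, e, f}
Tree: B1–B2, B1–B3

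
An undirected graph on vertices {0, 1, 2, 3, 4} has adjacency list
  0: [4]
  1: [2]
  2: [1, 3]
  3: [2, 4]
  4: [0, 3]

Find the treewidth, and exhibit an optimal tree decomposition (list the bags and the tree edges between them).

The largest bag has 2 vertices, giving width 1; this decomposition certifies tw(G) ≤ 1. Any graph with an edge has treewidth ≥ 1, and G has the edge 0–4. Therefore the treewidth is 1.

Treewidth 1.
Bags: B1 = {0, 4}  B2 = {3, 4}  B3 = {2, 3}  B4 = {1, 2}
Tree: B1–B2, B2–B3, B3–B4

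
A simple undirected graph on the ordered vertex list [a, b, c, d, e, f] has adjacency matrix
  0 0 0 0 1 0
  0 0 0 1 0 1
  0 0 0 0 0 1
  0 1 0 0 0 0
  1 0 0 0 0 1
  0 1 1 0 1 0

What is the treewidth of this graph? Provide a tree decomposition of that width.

Treewidth 1.
Bags: B1 = {e, f}  B2 = {b, f}  B3 = {b, d}  B4 = {a, e}  B5 = {c, f}
Tree: B1–B2, B2–B3, B1–B4, B1–B5

The largest bag has 2 vertices, giving width 1; this decomposition certifies tw(G) ≤ 1. Since G has at least one edge (e.g. e–f), it is not an edgeless graph, so tw(G) ≥ 1. Hence tw(G) = 1 exactly.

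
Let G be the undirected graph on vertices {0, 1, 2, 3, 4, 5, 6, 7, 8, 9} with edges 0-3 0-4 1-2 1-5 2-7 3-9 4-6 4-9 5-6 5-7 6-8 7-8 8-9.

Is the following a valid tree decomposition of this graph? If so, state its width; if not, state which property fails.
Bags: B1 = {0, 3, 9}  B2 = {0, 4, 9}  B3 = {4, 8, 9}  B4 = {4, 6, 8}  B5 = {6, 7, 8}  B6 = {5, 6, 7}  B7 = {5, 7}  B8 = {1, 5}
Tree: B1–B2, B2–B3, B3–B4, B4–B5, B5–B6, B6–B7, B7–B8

No — vertex 2 appears in no bag.

A tree decomposition must satisfy three properties: every vertex lies in some bag; for every edge, both endpoints lie together in some bag; and for every vertex, the bags containing it form a connected subtree. Here vertex 2 appears in no bag, so the decomposition is invalid.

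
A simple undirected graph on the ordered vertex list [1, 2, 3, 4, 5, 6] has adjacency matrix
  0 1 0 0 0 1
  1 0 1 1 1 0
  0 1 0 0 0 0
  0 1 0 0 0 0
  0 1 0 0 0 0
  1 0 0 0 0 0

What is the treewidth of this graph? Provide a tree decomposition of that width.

Treewidth 1.
One such decomposition:
Bags: B1 = {1, 6}  B2 = {1, 2}  B3 = {2, 4}  B4 = {2, 5}  B5 = {2, 3}
Tree: B1–B2, B2–B3, B3–B4, B3–B5

The largest bag has 2 vertices, giving width 1; this decomposition certifies tw(G) ≤ 1. Since G has at least one edge (e.g. 6–1), it is not an edgeless graph, so tw(G) ≥ 1. Therefore the treewidth is 1.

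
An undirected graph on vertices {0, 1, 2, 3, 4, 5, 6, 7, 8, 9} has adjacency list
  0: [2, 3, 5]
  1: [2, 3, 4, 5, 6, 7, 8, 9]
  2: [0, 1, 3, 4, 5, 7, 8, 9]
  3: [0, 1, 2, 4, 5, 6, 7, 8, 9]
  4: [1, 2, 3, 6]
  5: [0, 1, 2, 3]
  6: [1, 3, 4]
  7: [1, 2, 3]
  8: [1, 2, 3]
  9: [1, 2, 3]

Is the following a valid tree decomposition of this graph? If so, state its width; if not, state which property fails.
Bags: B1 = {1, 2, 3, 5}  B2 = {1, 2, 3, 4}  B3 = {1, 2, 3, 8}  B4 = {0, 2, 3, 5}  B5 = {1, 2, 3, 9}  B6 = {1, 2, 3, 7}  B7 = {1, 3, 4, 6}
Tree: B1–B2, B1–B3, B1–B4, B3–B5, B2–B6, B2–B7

Yes; width 3.

Checking the three conditions: (i) the bags cover all of {0, 1, 2, 3, 4, 5, 6, 7, 8, 9}; (ii) for each edge, some bag contains both endpoints; (iii) the bags containing any fixed vertex form a subtree. All hold, so the decomposition is valid with width 4 − 1 = 3.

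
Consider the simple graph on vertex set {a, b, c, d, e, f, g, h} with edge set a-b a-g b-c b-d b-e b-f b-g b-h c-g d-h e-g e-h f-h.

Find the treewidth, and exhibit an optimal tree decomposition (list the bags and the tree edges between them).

Treewidth 2.
Bags: B1 = {b, e, h}  B2 = {b, f, h}  B3 = {b, e, g}  B4 = {b, d, h}  B5 = {b, c, g}  B6 = {a, b, g}
Tree: B1–B2, B1–B3, B2–B4, B3–B5, B5–B6

The largest bag has 3 vertices, giving width 2; this decomposition certifies tw(G) ≤ 2. Conversely, {b, d, h} is a clique of size 3, and the vertices of any clique must share a bag in every tree decomposition; so some bag has ≥ 3 vertices and tw(G) ≥ 2. Therefore the treewidth is 2.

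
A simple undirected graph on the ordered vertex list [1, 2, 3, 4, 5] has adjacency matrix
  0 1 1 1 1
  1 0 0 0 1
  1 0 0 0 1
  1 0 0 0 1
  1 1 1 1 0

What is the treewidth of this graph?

A width-2 tree decomposition is:
Bags: B1 = {1, 4, 5}  B2 = {1, 2, 5}  B3 = {1, 3, 5}
Tree: B1–B2, B2–B3
Each bag holds 3 vertices, so the decomposition has width 2, which upper-bounds the treewidth. Conversely, {1, 2, 5} is a clique of size 3, and the vertices of any clique must share a bag in every tree decomposition; so some bag has ≥ 3 vertices and tw(G) ≥ 2. Therefore the treewidth is 2.

2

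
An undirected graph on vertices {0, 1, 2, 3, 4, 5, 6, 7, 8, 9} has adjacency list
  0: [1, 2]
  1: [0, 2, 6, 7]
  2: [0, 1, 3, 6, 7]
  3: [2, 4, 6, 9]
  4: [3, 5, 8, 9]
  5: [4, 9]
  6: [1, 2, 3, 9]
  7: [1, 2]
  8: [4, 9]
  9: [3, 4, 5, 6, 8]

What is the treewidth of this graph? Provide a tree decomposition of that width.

Every bag has size at most 3, so the width is 3 − 1 = 2 and tw(G) ≤ 2. For the lower bound, the 3 vertices {0, 1, 2} are pairwise adjacent, and any tree decomposition puts a clique entirely inside one bag — forcing width ≥ 2. The upper and lower bounds meet at 2, so that is the treewidth.

Treewidth 2.
One such decomposition:
Bags: B1 = {3, 6, 9}  B2 = {3, 4, 9}  B3 = {4, 8, 9}  B4 = {4, 5, 9}  B5 = {2, 3, 6}  B6 = {1, 2, 6}  B7 = {1, 2, 7}  B8 = {0, 1, 2}
Tree: B1–B2, B2–B3, B2–B4, B1–B5, B5–B6, B6–B7, B7–B8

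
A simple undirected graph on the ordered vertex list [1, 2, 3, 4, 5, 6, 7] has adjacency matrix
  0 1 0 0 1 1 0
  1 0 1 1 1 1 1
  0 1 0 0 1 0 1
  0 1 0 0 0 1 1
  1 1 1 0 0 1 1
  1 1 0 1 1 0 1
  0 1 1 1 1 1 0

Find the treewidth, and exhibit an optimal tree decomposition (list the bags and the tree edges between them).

Every bag has size at most 4, so the width is 4 − 1 = 3 and tw(G) ≤ 3. Conversely, {2, 4, 6, 7} is a clique of size 4, and the vertices of any clique must share a bag in every tree decomposition; so some bag has ≥ 4 vertices and tw(G) ≥ 3. Combining the bounds, tw(G) = 3.

Treewidth 3.
One such decomposition:
Bags: B1 = {1, 2, 5, 6}  B2 = {2, 5, 6, 7}  B3 = {2, 3, 5, 7}  B4 = {2, 4, 6, 7}
Tree: B1–B2, B2–B3, B2–B4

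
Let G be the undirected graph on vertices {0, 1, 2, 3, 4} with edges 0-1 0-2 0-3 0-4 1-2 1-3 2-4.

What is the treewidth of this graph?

2

A width-2 tree decomposition is:
Bags: B1 = {0, 1, 3}  B2 = {0, 1, 2}  B3 = {0, 2, 4}
Tree: B1–B2, B2–B3
Every bag has size at most 3, so the width is 3 − 1 = 2 and tw(G) ≤ 2. On the other hand G contains the 3-clique {0, 1, 2}. A clique must lie in a single bag of any decomposition, so no decomposition can have width below 2. Combining the bounds, tw(G) = 2.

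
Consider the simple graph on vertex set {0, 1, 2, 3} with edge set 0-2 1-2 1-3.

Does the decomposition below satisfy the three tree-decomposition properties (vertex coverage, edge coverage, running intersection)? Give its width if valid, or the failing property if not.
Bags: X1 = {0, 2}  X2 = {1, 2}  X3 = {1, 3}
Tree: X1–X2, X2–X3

Vertex coverage: the bags together contain {0, 1, 2, 3}, the full vertex set. Edge coverage: each edge of G has both endpoints in at least one bag. Running intersection: for every vertex, the bags containing it form a connected subtree. All three properties hold, so this is a valid tree decomposition of width max|bag| − 1 = 1, and hence tw(G) ≤ 1.

Yes; width 1.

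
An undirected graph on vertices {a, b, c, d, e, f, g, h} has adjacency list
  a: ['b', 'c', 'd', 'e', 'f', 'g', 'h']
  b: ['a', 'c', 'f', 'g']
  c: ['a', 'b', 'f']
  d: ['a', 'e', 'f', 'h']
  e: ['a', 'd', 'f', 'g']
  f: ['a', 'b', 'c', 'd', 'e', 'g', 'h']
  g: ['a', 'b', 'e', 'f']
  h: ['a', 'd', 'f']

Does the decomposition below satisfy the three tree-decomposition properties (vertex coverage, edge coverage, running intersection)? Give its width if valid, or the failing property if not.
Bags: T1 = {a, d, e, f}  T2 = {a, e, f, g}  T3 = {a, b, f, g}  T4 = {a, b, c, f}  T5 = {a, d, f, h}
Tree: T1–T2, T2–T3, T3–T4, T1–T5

Yes; width 3.

Every vertex of G appears in some bag (union = {a, b, c, d, e, f, g, h}); every edge is covered by a bag; and for each vertex v the set of bags containing v is connected in the bag tree. The decomposition is therefore valid. The largest bag has 4 vertices, so the width is 3.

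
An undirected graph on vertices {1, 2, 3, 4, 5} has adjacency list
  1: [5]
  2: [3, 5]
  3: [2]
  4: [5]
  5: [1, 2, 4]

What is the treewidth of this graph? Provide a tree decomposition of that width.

The largest bag has 2 vertices, giving width 1; this decomposition certifies tw(G) ≤ 1. Any graph with an edge has treewidth ≥ 1, and G has the edge 5–1. Combining the bounds, tw(G) = 1.

Treewidth 1.
One optimal decomposition is:
Bags: B1 = {1, 5}  B2 = {2, 5}  B3 = {2, 3}  B4 = {4, 5}
Tree: B1–B2, B2–B3, B2–B4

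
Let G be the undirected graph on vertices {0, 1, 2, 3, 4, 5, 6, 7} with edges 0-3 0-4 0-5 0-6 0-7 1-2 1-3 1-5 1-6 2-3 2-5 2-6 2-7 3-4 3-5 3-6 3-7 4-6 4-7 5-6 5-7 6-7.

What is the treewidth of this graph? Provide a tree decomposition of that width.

Each bag holds 5 vertices, so the decomposition has width 4, which upper-bounds the treewidth. On the other hand G contains the 5-clique {0, 3, 4, 6, 7}. A clique must lie in a single bag of any decomposition, so no decomposition can have width below 4. Combining the bounds, tw(G) = 4.

Treewidth 4.
One such decomposition:
Bags: B1 = {0, 3, 4, 6, 7}  B2 = {0, 3, 5, 6, 7}  B3 = {2, 3, 5, 6, 7}  B4 = {1, 2, 3, 5, 6}
Tree: B1–B2, B2–B3, B3–B4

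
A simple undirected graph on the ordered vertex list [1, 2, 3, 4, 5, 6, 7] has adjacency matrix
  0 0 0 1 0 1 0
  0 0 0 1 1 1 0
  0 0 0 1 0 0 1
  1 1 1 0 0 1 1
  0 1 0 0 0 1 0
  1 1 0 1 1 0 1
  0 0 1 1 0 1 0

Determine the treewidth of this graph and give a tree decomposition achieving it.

Treewidth 2.
One such decomposition:
Bags: B1 = {2, 4, 6}  B2 = {2, 5, 6}  B3 = {1, 4, 6}  B4 = {4, 6, 7}  B5 = {3, 4, 7}
Tree: B1–B2, B1–B3, B3–B4, B4–B5

The largest bag has 3 vertices, giving width 2; this decomposition certifies tw(G) ≤ 2. Conversely, {3, 4, 7} is a clique of size 3, and the vertices of any clique must share a bag in every tree decomposition; so some bag has ≥ 3 vertices and tw(G) ≥ 2. Hence tw(G) = 2 exactly.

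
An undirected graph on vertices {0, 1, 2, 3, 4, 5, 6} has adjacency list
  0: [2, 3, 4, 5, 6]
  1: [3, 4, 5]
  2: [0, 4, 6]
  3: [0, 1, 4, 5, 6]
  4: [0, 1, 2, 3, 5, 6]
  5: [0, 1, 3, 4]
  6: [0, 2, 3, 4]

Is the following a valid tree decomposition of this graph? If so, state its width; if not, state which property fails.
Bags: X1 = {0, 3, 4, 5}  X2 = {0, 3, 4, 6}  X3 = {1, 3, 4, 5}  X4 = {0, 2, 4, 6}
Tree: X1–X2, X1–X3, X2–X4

Yes; width 3.

Vertex coverage: the bags together contain {0, 1, 2, 3, 4, 5, 6}, the full vertex set. Edge coverage: each edge of G has both endpoints in at least one bag. Running intersection: for every vertex, the bags containing it form a connected subtree. All three properties hold, so this is a valid tree decomposition of width max|bag| − 1 = 3, and hence tw(G) ≤ 3.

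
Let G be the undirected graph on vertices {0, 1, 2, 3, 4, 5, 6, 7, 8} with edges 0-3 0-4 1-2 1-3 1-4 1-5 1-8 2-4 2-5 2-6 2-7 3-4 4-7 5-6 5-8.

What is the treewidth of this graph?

A width-2 tree decomposition is:
Bags: B1 = {1, 3, 4}  B2 = {1, 2, 4}  B3 = {1, 2, 5}  B4 = {0, 3, 4}  B5 = {2, 4, 7}  B6 = {1, 5, 8}  B7 = {2, 5, 6}
Tree: B1–B2, B2–B3, B1–B4, B2–B5, B3–B6, B3–B7
Each bag holds 3 vertices, so the decomposition has width 2, which upper-bounds the treewidth. On the other hand G contains the 3-clique {0, 3, 4}. A clique must lie in a single bag of any decomposition, so no decomposition can have width below 2. Hence tw(G) = 2 exactly.

2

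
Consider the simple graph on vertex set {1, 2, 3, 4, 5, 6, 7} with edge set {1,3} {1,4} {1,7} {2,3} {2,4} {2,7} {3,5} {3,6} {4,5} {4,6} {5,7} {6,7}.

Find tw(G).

A width-3 tree decomposition is:
Bags: B1 = {2, 3, 4, 7}  B2 = {3, 4, 5, 7}  B3 = {3, 4, 6, 7}  B4 = {1, 3, 4, 7}
Tree: B1–B2, B2–B3, B3–B4
Every bag has size at most 4, so the width is 4 − 1 = 3 and tw(G) ≤ 3. For the lower bound: the 4 vertex sets {2,4}, {5,7}, {3}, {6} are disjoint, each induces a connected subgraph, and every pair is joined by at least one edge of G. Contracting each set to a single vertex therefore yields K_{4} as a minor, and since treewidth is minor-monotone, tw(G) ≥ tw(K_{4}) = 3. Therefore the treewidth is 3.

3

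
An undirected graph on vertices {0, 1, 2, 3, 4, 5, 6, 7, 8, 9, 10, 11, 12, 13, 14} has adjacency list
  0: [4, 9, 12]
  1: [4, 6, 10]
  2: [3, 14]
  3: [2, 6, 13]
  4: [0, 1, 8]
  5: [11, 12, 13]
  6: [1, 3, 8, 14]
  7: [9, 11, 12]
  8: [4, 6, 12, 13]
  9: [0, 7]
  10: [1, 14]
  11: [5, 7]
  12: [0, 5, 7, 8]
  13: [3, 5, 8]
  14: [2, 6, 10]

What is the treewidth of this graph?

3

A width-3 tree decomposition is:
Bags: B1 = {2, 3, 10, 14}  B2 = {3, 6, 10, 14}  B3 = {1, 3, 6, 10}  B4 = {1, 3, 6, 13}  B5 = {1, 6, 8, 13}  B6 = {1, 4, 8, 13}  B7 = {4, 5, 8, 13}  B8 = {4, 5, 8, 12}  B9 = {0, 4, 5, 12}  B10 = {0, 5, 11, 12}  B11 = {0, 7, 11, 12}  B12 = {0, 7, 9, 11}
Tree: B1–B2, B2–B3, B3–B4, B4–B5, B5–B6, B6–B7, B7–B8, B8–B9, B9–B10, B10–B11, B11–B12
Each bag holds 4 vertices, so the decomposition has width 3, which upper-bounds the treewidth. For the lower bound: the 4 vertex sets {2,10,14}, {3}, {6}, {1,4,8,13} are disjoint, each induces a connected subgraph, and every pair is joined by at least one edge of G. Contracting each set to a single vertex therefore yields K_{4} as a minor, and since treewidth is minor-monotone, tw(G) ≥ tw(K_{4}) = 3. The upper and lower bounds meet at 3, so that is the treewidth.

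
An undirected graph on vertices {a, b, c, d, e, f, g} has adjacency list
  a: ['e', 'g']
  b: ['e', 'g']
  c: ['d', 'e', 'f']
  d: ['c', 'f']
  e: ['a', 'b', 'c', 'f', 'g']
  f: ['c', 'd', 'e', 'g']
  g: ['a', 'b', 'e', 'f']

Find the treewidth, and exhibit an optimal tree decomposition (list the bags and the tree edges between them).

Each bag holds 3 vertices, so the decomposition has width 2, which upper-bounds the treewidth. Conversely, {c, d, f} is a clique of size 3, and the vertices of any clique must share a bag in every tree decomposition; so some bag has ≥ 3 vertices and tw(G) ≥ 2. Therefore the treewidth is 2.

Treewidth 2.
One optimal decomposition is:
Bags: B1 = {a, e, g}  B2 = {b, e, g}  B3 = {e, f, g}  B4 = {c, e, f}  B5 = {c, d, f}
Tree: B1–B2, B1–B3, B3–B4, B4–B5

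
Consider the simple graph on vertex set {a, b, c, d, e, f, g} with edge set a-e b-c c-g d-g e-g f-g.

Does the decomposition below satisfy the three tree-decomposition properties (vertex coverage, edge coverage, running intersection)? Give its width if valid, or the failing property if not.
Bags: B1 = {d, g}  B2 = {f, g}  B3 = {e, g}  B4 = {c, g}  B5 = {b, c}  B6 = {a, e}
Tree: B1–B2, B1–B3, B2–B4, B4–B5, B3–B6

Every vertex of G appears in some bag (union = {a, b, c, d, e, f, g}); every edge is covered by a bag; and for each vertex v the set of bags containing v is connected in the bag tree. The decomposition is therefore valid. The largest bag has 2 vertices, so the width is 1.

Yes; width 1.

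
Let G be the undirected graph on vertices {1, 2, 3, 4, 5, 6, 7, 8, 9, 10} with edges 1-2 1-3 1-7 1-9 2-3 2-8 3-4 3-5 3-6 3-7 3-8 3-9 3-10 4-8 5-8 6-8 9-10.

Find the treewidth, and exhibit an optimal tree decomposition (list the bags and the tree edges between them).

Treewidth 2.
One optimal decomposition is:
Bags: B1 = {2, 3, 8}  B2 = {1, 2, 3}  B3 = {1, 3, 9}  B4 = {3, 6, 8}  B5 = {3, 5, 8}  B6 = {3, 4, 8}  B7 = {3, 9, 10}  B8 = {1, 3, 7}
Tree: B1–B2, B2–B3, B1–B4, B1–B5, B4–B6, B3–B7, B2–B8

Each bag holds 3 vertices, so the decomposition has width 2, which upper-bounds the treewidth. On the other hand G contains the 3-clique {1, 3, 9}. A clique must lie in a single bag of any decomposition, so no decomposition can have width below 2. The upper and lower bounds meet at 2, so that is the treewidth.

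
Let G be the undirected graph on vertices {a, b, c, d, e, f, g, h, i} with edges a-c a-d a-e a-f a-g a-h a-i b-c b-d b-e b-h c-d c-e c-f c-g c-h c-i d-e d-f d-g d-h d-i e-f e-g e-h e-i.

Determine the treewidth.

A width-4 tree decomposition is:
Bags: B1 = {a, c, d, e, h}  B2 = {a, c, d, e, f}  B3 = {b, c, d, e, h}  B4 = {a, c, d, e, g}  B5 = {a, c, d, e, i}
Tree: B1–B2, B1–B3, B1–B4, B2–B5
Each bag holds 5 vertices, so the decomposition has width 4, which upper-bounds the treewidth. For the lower bound, the 5 vertices {a, c, d, e, g} are pairwise adjacent, and any tree decomposition puts a clique entirely inside one bag — forcing width ≥ 4. The upper and lower bounds meet at 4, so that is the treewidth.

4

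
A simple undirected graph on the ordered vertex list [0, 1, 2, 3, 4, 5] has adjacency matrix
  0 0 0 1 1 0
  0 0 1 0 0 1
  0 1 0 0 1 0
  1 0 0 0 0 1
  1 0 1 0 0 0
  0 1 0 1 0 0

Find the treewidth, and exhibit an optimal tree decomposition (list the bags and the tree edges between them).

Treewidth 2.
One such decomposition:
Bags: B1 = {0, 2, 4}  B2 = {0, 1, 2}  B3 = {0, 1, 5}  B4 = {0, 3, 5}
Tree: B1–B2, B2–B3, B3–B4

Each bag holds 3 vertices, so the decomposition has width 2, which upper-bounds the treewidth. For the lower bound, G contains the cycle 0–4–2–1–5–3–0, so G is not a forest; only forests have treewidth ≤ 1, hence tw(G) ≥ 2. Combining the bounds, tw(G) = 2.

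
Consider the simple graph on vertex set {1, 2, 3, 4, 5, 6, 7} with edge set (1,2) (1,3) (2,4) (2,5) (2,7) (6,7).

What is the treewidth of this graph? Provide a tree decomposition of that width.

Treewidth 1.
One such decomposition:
Bags: B1 = {2, 5}  B2 = {2, 7}  B3 = {1, 2}  B4 = {2, 4}  B5 = {6, 7}  B6 = {1, 3}
Tree: B1–B2, B2–B3, B3–B4, B2–B5, B3–B6

The largest bag has 2 vertices, giving width 1; this decomposition certifies tw(G) ≤ 1. Any graph with an edge has treewidth ≥ 1, and G has the edge 5–2. The upper and lower bounds meet at 1, so that is the treewidth.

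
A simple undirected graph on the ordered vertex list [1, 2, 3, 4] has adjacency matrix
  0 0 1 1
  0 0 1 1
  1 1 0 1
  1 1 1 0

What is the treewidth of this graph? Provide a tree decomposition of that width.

Every bag has size at most 3, so the width is 3 − 1 = 2 and tw(G) ≤ 2. For the lower bound, the 3 vertices {1, 3, 4} are pairwise adjacent, and any tree decomposition puts a clique entirely inside one bag — forcing width ≥ 2. The upper and lower bounds meet at 2, so that is the treewidth.

Treewidth 2.
One optimal decomposition is:
Bags: B1 = {1, 3, 4}  B2 = {2, 3, 4}
Tree: B1–B2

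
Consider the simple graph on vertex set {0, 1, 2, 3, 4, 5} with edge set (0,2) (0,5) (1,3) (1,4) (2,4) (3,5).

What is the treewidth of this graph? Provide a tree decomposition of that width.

Treewidth 2.
Bags: B1 = {0, 3, 5}  B2 = {0, 2, 3}  B3 = {2, 3, 4}  B4 = {1, 3, 4}
Tree: B1–B2, B2–B3, B3–B4

The largest bag has 3 vertices, giving width 2; this decomposition certifies tw(G) ≤ 2. The edges 3–5–0–2–4–1–3 form a cycle, so G is not a tree and its treewidth is at least 2. The upper and lower bounds meet at 2, so that is the treewidth.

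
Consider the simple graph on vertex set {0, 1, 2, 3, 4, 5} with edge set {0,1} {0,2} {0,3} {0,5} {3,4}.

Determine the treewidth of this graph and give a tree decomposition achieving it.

Treewidth 1.
One optimal decomposition is:
Bags: B1 = {0, 3}  B2 = {3, 4}  B3 = {0, 2}  B4 = {0, 1}  B5 = {0, 5}
Tree: B1–B2, B1–B3, B1–B4, B1–B5

Each bag holds 2 vertices, so the decomposition has width 1, which upper-bounds the treewidth. Since G has at least one edge (e.g. 0–3), it is not an edgeless graph, so tw(G) ≥ 1. Therefore the treewidth is 1.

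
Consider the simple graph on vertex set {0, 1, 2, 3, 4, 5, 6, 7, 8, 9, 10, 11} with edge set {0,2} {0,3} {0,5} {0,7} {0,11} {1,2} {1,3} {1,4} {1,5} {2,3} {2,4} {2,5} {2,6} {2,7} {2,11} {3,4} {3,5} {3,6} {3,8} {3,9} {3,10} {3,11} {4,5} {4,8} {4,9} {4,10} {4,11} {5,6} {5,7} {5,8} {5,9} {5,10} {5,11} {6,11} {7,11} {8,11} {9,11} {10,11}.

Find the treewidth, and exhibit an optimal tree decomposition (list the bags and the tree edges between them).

Treewidth 4.
Bags: B1 = {0, 2, 5, 7, 11}  B2 = {0, 2, 3, 5, 11}  B3 = {2, 3, 4, 5, 11}  B4 = {2, 3, 5, 6, 11}  B5 = {1, 2, 3, 4, 5}  B6 = {3, 4, 5, 8, 11}  B7 = {3, 4, 5, 9, 11}  B8 = {3, 4, 5, 10, 11}
Tree: B1–B2, B2–B3, B3–B4, B3–B5, B3–B6, B6–B7, B3–B8

Every bag has size at most 5, so the width is 5 − 1 = 4 and tw(G) ≤ 4. Conversely, {1, 2, 3, 4, 5} is a clique of size 5, and the vertices of any clique must share a bag in every tree decomposition; so some bag has ≥ 5 vertices and tw(G) ≥ 4. The upper and lower bounds meet at 4, so that is the treewidth.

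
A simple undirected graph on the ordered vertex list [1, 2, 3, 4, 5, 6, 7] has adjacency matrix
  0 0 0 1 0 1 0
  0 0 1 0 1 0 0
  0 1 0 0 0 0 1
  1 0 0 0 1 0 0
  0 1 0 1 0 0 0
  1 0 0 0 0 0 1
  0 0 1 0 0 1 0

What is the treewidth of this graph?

A width-2 tree decomposition is:
Bags: B1 = {1, 4, 5}  B2 = {1, 5, 6}  B3 = {5, 6, 7}  B4 = {3, 5, 7}  B5 = {2, 3, 5}
Tree: B1–B2, B2–B3, B3–B4, B4–B5
Every bag has size at most 3, so the width is 3 − 1 = 2 and tw(G) ≤ 2. Since 5–4–1–6–7–3–2–5 is a cycle in G, G is not acyclic. Forests are exactly the graphs of treewidth ≤ 1, so tw(G) ≥ 2. Combining the bounds, tw(G) = 2.

2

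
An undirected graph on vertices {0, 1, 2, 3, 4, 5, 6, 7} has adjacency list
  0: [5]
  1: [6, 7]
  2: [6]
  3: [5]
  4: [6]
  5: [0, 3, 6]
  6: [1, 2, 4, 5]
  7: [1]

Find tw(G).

A width-1 tree decomposition is:
Bags: B1 = {2, 6}  B2 = {5, 6}  B3 = {1, 6}  B4 = {0, 5}  B5 = {4, 6}  B6 = {1, 7}  B7 = {3, 5}
Tree: B1–B2, B2–B3, B2–B4, B1–B5, B3–B6, B2–B7
Each bag holds 2 vertices, so the decomposition has width 1, which upper-bounds the treewidth. Any graph with an edge has treewidth ≥ 1, and G has the edge 6–2. Combining the bounds, tw(G) = 1.

1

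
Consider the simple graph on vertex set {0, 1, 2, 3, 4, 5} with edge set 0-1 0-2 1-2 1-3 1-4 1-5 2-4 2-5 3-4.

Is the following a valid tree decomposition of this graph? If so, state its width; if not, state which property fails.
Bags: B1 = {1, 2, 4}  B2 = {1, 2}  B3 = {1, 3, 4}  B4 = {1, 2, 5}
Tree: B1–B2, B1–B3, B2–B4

A tree decomposition must satisfy three properties: every vertex lies in some bag; for every edge, both endpoints lie together in some bag; and for every vertex, the bags containing it form a connected subtree. Here vertex 0 appears in no bag, so the decomposition is invalid.

No — vertex 0 appears in no bag.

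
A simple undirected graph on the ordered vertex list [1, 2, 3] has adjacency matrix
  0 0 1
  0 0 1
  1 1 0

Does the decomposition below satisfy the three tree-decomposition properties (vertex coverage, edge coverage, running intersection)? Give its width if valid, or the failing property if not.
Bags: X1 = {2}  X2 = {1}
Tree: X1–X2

No — vertex 3 appears in no bag.

A tree decomposition must satisfy three properties: every vertex lies in some bag; for every edge, both endpoints lie together in some bag; and for every vertex, the bags containing it form a connected subtree. Here vertex 3 appears in no bag, so the decomposition is invalid.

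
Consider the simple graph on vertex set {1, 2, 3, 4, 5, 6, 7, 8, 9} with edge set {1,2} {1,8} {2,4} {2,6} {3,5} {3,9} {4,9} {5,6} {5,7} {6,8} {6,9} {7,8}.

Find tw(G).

A width-3 tree decomposition is:
Bags: B1 = {1, 5, 7, 8}  B2 = {1, 5, 6, 8}  B3 = {1, 2, 5, 6}  B4 = {2, 3, 5, 6}  B5 = {2, 3, 6, 9}  B6 = {2, 3, 4, 9}
Tree: B1–B2, B2–B3, B3–B4, B4–B5, B5–B6
The largest bag has 4 vertices, giving width 3; this decomposition certifies tw(G) ≤ 3. For the lower bound: the 4 vertex sets {1,7,8}, {5}, {6}, {2,3,4,9} are disjoint, each induces a connected subgraph, and every pair is joined by at least one edge of G. Contracting each set to a single vertex therefore yields K_{4} as a minor, and since treewidth is minor-monotone, tw(G) ≥ tw(K_{4}) = 3. The upper and lower bounds meet at 3, so that is the treewidth.

3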